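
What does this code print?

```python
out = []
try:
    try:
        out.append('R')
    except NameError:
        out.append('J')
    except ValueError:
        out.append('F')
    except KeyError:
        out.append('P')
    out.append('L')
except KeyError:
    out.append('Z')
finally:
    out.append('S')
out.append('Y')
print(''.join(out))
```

Execution trace: 'R' (inner try body, no exception) → 'L' (try body, no exception) → 'S' (finally) → 'Y' (after the try/except). Output: RLSY

Answer: RLSY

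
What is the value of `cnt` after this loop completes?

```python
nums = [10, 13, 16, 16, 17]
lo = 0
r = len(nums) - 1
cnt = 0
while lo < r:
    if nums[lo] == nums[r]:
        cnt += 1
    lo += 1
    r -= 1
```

Count matching pairs from ends
`cnt` takes the values: 0

Answer: 0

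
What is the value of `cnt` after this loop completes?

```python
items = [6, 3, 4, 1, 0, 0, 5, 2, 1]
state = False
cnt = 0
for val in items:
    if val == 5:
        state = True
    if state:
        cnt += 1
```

Count elements after first 5 in [6, 3, 4, 1, 0, 0, 5, 2, 1]
`cnt` takes the values: 0 → 1 → 2 → 3

Answer: 3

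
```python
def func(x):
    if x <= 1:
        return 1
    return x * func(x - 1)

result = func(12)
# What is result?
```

func(12) = 12 * 11 * 10 * 9 * 8 * 7 * 6 * 5 * 4 * 3 * 2 * 1 = 479001600

Answer: 479001600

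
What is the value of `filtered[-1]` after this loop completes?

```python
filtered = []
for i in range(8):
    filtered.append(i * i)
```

Last element of squares 0 to 7
`filtered` takes the values: [] → [0] → [0, 1] → [0, 1, 4] → [0, 1, 4, 9] → [0, 1, 4, 9, 16] → [0, 1, 4, 9, 16, 25] → [0, 1, 4, 9, 16, 25, 36] → [0, 1, 4, 9, 16, 25, 36, 49]
So `filtered[-1]` = 49

Answer: 49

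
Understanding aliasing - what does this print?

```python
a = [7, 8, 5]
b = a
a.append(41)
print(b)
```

Key concept: basic list aliasing.
Step by step:
`a = [7, 8, 5]` → a = [7, 8, 5]
`b = a` → b = [7, 8, 5] (same object as a)
`a.append(41)` → a = [7, 8, 5, 41] (same object as b); b = [7, 8, 5, 41] (same object as a)
`print(b)` → prints [7, 8, 5, 41]

Answer: [7, 8, 5, 41]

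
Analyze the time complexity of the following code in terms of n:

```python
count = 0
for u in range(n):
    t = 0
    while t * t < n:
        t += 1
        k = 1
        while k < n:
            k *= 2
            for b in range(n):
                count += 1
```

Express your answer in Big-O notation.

Each loop level contributes: n × √n × log n × n. Multiplying the contributions gives O(n^2√n log n).

Answer: O(n^2√n log n)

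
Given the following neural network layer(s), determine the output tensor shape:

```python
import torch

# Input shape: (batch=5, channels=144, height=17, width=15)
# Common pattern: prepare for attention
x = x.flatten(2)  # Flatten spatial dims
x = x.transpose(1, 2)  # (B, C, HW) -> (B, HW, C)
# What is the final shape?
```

Input: (5, 144, 17, 15) -> after flatten(2): (5, 144, 255) -> Output: (5, 255, 144)

Answer: (5, 255, 144)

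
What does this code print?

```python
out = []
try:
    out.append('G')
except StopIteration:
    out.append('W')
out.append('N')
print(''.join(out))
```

Execution trace: 'G' (try body, no exception) → 'N' (after the try/except). Output: GN

Answer: GN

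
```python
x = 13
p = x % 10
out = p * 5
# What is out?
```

Trace:
`x = 13` → x = 13
`p = x % 10` → p = 3
`out = p * 5` → out = 15
So out = 15

Answer: 15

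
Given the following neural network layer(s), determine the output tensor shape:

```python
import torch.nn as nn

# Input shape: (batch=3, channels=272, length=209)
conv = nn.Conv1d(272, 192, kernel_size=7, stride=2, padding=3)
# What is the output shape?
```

Input: (3, 272, 209) -> Output: (3, 192, 105)

Answer: (3, 192, 105)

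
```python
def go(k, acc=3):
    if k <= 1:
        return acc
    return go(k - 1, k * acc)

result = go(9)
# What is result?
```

Accumulator trace (n, acc): (9, 3) -> (8, 27) -> (7, 216) -> (6, 1512) -> (5, 9072) -> (4, 45360) -> (3, 181440) -> (2, 544320) -> (1, 1088640) -> return 1088640

Answer: 1088640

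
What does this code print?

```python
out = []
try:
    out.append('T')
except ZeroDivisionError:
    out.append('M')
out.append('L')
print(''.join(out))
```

Execution trace: 'T' (try body, no exception) → 'L' (after the try/except). Output: TL

Answer: TL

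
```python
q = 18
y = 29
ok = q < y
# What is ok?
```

Trace:
`q = 18` → q = 18
`y = 29` → y = 29
`ok = q < y` → ok = True
So ok = True

Answer: True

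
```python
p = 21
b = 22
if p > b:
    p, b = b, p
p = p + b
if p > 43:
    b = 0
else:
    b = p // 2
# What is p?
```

Trace:
`p = 21` → p = 21
`b = 22` → b = 22
`if p > b: ...` → p > b is False → no variable changes
`p = p + b` → p = 43
`if p > 43: ...` → p > 43 is False, take else branch → b = 21
So p = 43

Answer: 43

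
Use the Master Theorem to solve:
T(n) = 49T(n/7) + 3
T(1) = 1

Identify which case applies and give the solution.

a=49, b=7, f(n)=3. log_7(49) = 2. Since c=0 < 2, Case 1 applies: T(n) = Θ(n^log_b(a)) = O(n^2).

Answer: O(n^2) - Case 1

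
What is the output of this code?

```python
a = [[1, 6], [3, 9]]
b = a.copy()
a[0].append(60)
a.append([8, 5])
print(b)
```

Key concept: shallow copy with nested lists.
Step by step:
`a = [[1, 6], [3, 9]]` → a = [[1, 6], [3, 9]]
`b = a.copy()` → b = [[1, 6], [3, 9]]
`a[0].append(60)` → a = [[1, 6, 60], [3, 9]]; b = [[1, 6, 60], [3, 9]]
`a.append([8, 5])` → a = [[1, 6, 60], [3, 9], [8, 5]]
`print(b)` → prints [[1, 6, 60], [3, 9]]

Answer: [[1, 6, 60], [3, 9]]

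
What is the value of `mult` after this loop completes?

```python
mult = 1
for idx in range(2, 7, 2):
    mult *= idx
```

Product of even numbers 2 to 6
`mult` takes the values: 1 → 2 → 8 → 48

Answer: 48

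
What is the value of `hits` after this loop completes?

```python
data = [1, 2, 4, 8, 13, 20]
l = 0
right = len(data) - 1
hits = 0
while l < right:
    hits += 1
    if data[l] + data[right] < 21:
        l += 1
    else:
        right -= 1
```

Steps to find pair summing to 21
`hits` takes the values: 0 → 1 → 2 → 3 → 4 → 5

Answer: 5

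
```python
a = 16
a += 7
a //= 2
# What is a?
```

Trace:
`a = 16` → a = 16
`a += 7` → a = 23
`a //= 2` → a = 11
So a = 11

Answer: 11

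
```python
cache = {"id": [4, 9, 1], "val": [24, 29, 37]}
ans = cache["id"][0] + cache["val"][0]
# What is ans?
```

Trace:
`cache = {"id": [4, 9, 1], "val": [24, 29, 37]}` → cache = {'id': [4, 9, 1], 'val': [24, 29, 37]}
`ans = cache["id"][0] + cache["val"][0]` → ans = 28
So ans = 28

Answer: 28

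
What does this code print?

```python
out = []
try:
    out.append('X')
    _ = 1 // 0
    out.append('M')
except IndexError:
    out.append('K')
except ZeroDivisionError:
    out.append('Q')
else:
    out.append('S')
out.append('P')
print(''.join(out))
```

Execution trace: 'X' (try body) → 'Q' (except ZeroDivisionError) → 'P' (after the try/except). Output: XQP

Answer: XQP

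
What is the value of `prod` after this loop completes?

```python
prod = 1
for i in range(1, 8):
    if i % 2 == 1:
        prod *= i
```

Product of odd numbers 1 to 7
`prod` takes the values: 1 → 3 → 15 → 105

Answer: 105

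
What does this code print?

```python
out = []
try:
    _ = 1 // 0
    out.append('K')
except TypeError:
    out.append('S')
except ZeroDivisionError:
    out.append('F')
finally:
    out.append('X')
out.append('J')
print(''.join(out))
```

Execution trace: 'F' (except ZeroDivisionError) → 'X' (finally) → 'J' (after the try/except). Output: FXJ

Answer: FXJ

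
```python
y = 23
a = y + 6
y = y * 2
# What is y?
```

Trace:
`y = 23` → y = 23
`a = y + 6` → a = 29
`y = y * 2` → y = 46
So y = 46

Answer: 46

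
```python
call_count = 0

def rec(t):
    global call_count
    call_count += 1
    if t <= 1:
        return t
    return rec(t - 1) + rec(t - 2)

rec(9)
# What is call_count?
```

Calls(t) = 1 + Calls(t-1) + Calls(t-2); Calls(0)=Calls(1)=1. For t=9 this gives 109.

Answer: 109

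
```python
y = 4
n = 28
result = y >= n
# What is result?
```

Trace:
`y = 4` → y = 4
`n = 28` → n = 28
`result = y >= n` → result = False
So result = False

Answer: False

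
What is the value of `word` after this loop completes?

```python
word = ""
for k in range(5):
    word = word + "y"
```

Repeat 'y' 5 times
`word` takes the values: "" → "y" → "yy" → "yyy" → "yyyy" → "yyyyy"

Answer: "yyyyy"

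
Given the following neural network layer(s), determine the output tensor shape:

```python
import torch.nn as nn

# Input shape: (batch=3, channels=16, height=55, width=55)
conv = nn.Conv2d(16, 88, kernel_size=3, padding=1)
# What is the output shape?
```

Input: (3, 16, 55, 55) -> Output: (3, 88, 55, 55)

Answer: (3, 88, 55, 55)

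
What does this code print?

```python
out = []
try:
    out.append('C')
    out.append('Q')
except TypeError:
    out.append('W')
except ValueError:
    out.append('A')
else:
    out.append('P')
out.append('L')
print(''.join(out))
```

Execution trace: 'C' (try body) → 'Q' (try body, no exception) → 'P' (else) → 'L' (after the try/except). Output: CQPL

Answer: CQPL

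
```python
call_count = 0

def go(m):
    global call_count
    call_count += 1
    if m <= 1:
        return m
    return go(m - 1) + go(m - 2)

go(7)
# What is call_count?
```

Calls(m) = 1 + Calls(m-1) + Calls(m-2); Calls(0)=Calls(1)=1. For m=7 this gives 41.

Answer: 41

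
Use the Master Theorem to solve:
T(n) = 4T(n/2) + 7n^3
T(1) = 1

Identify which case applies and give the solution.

a=4, b=2, f(n)=7n^3. log_2(4) = 2. Since c=3 > 2 and the regularity condition holds (4(n/2)^3 = (4/2^3)n^3 with 4/2^3 < 1), Case 3 applies: T(n) = Θ(f(n)) = O(n^3).

Answer: O(n^3) - Case 3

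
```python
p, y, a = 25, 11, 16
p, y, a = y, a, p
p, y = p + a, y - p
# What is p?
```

Trace:
`p, y, a = 25, 11, 16` → p = 25; y = 11; a = 16
`p, y, a = y, a, p` → p = 11; y = 16; a = 25
`p, y = p + a, y - p` → p = 36; y = 5
So p = 36

Answer: 36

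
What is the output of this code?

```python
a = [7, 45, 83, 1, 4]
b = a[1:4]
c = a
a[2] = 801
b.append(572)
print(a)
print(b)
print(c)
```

Key concept: slice vs alias.
Step by step:
`a = [7, 45, 83, 1, 4]` → a = [7, 45, 83, 1, 4]
`b = a[1:4]` → b = [45, 83, 1]
`c = a` → c = [7, 45, 83, 1, 4] (same object as a)
`a[2] = 801` → a = [7, 45, 801, 1, 4] (same object as c); c = [7, 45, 801, 1, 4] (same object as a)
`b.append(572)` → b = [45, 83, 1, 572]
`print(a)` → prints [7, 45, 801, 1, 4]
`print(b)` → prints [45, 83, 1, 572]
`print(c)` → prints [7, 45, 801, 1, 4]

Answer:
[7, 45, 801, 1, 4]
[45, 83, 1, 572]
[7, 45, 801, 1, 4]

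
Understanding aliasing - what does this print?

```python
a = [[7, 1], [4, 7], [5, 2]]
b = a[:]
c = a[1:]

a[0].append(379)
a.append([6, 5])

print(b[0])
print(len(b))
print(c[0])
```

Key concept: slice with nested mutation.
Step by step:
`a = [[7, 1], [4, 7], [5, 2]]` → a = [[7, 1], [4, 7], [5, 2]]
`b = a[:]` → b = [[7, 1], [4, 7], [5, 2]]
`c = a[1:]` → c = [[4, 7], [5, 2]]
`a[0].append(379)` → a = [[7, 1, 379], [4, 7], [5, 2]]; b = [[7, 1, 379], [4, 7], [5, 2]]
`a.append([6, 5])` → a = [[7, 1, 379], [4, 7], [5, 2], [6, 5]]
`print(b[0])` → prints [7, 1, 379]
`print(len(b))` → prints 3
`print(c[0])` → prints [4, 7]

Answer:
[7, 1, 379]
3
[4, 7]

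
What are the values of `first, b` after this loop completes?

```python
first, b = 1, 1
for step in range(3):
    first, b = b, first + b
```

Fibonacci: after 3 iterations
`first, b` takes the values: (1, 1) → (1, 2) → (2, 3) → (3, 5)

Answer: 3, 5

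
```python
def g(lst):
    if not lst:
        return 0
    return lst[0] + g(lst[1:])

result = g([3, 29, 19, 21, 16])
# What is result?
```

3 + 29 + 19 + 21 + 16 + 0 = 88

Answer: 88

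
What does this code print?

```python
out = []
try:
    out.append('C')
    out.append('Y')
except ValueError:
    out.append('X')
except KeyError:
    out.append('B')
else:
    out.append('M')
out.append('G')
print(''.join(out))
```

Execution trace: 'C' (try body) → 'Y' (try body, no exception) → 'M' (else) → 'G' (after the try/except). Output: CYMG

Answer: CYMG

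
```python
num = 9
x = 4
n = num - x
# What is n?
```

Trace:
`num = 9` → num = 9
`x = 4` → x = 4
`n = num - x` → n = 5
So n = 5

Answer: 5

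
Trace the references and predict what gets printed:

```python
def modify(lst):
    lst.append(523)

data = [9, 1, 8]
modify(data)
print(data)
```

Key concept: function modifies passed list.
Step by step:
`data = [9, 1, 8]` → data = [9, 1, 8]
`modify(data)` → data = [9, 1, 8, 523]
`print(data)` → prints [9, 1, 8, 523]

Answer: [9, 1, 8, 523]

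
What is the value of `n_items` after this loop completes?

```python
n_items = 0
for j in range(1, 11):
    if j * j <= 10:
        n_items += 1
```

Count numbers where j² ≤ 10
`n_items` takes the values: 0 → 1 → 2 → 3

Answer: 3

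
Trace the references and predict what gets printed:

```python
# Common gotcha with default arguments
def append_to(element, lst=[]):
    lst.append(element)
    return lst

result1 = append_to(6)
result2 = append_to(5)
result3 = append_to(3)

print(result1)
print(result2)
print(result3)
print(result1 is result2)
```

Key concept: mutable default argument gotcha.
Step by step:
`result1 = append_to(6)` → result1 = [6]
`result2 = append_to(5)` → result1 = [6, 5] (same object as result2); result2 = [6, 5] (same object as result1)
`result3 = append_to(3)` → result1 = [6, 5, 3] (same object as result2, result3); result2 = [6, 5, 3] (same object as result1, result3); result3 = [6, 5, 3] (same object as result1, result2)
`print(result1)` → prints [6, 5, 3]
`print(result2)` → prints [6, 5, 3]
`print(result3)` → prints [6, 5, 3]
`print(result1 is result2)` → prints True

Answer:
[6, 5, 3]
[6, 5, 3]
[6, 5, 3]
True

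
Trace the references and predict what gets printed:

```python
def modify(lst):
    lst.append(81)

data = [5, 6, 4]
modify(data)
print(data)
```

Key concept: function modifies passed list.
Step by step:
`data = [5, 6, 4]` → data = [5, 6, 4]
`modify(data)` → data = [5, 6, 4, 81]
`print(data)` → prints [5, 6, 4, 81]

Answer: [5, 6, 4, 81]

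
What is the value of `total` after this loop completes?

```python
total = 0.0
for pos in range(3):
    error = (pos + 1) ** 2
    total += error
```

Sum of squared losses 1² + 2² + ... + 3²
`total` takes the values: 0.0 → 1.0 → 5.0 → 14.0

Answer: 14.0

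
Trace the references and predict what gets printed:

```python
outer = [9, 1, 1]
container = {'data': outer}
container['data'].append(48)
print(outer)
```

Key concept: dict holds reference to list.
Step by step:
`outer = [9, 1, 1]` → outer = [9, 1, 1]
`container = {'data': outer}` → container = {'data': [9, 1, 1]}
`container['data'].append(48)` → outer = [9, 1, 1, 48]; container = {'data': [9, 1, 1, 48]}
`print(outer)` → prints [9, 1, 1, 48]

Answer: [9, 1, 1, 48]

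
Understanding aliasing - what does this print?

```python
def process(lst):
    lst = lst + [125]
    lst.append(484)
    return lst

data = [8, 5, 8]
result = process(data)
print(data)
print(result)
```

Key concept: rebinding parameter vs mutation.
Step by step:
`data = [8, 5, 8]` → data = [8, 5, 8]
`result = process(data)` → result = [8, 5, 8, 125, 484]
`print(data)` → prints [8, 5, 8]
`print(result)` → prints [8, 5, 8, 125, 484]

Answer:
[8, 5, 8]
[8, 5, 8, 125, 484]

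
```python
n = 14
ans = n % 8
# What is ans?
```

Trace:
`n = 14` → n = 14
`ans = n % 8` → ans = 6
So ans = 6

Answer: 6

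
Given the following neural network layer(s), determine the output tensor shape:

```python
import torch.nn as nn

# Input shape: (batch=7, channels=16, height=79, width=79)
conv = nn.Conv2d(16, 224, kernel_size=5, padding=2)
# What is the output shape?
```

Input: (7, 16, 79, 79) -> Output: (7, 224, 79, 79)

Answer: (7, 224, 79, 79)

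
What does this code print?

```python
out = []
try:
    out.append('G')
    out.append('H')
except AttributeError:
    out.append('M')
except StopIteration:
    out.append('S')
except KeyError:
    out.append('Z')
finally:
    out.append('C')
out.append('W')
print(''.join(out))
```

Execution trace: 'G' (try body) → 'H' (try body, no exception) → 'C' (finally) → 'W' (after the try/except). Output: GHCW

Answer: GHCW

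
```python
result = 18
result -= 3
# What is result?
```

Trace:
`result = 18` → result = 18
`result -= 3` → result = 15
So result = 15

Answer: 15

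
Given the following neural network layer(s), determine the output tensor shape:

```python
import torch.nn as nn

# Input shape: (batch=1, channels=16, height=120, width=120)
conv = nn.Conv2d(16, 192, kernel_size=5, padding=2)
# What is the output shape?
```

Input: (1, 16, 120, 120) -> Output: (1, 192, 120, 120)

Answer: (1, 192, 120, 120)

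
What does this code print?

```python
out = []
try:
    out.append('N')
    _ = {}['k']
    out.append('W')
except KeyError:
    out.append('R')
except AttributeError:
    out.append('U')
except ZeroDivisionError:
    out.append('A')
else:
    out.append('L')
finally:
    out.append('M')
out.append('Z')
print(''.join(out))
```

Execution trace: 'N' (try body) → 'R' (except KeyError) → 'M' (finally) → 'Z' (after the try/except). Output: NRMZ

Answer: NRMZ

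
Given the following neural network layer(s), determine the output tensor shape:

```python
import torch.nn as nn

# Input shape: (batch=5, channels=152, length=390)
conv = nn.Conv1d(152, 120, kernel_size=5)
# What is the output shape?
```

Input: (5, 152, 390) -> Output: (5, 120, 386)

Answer: (5, 120, 386)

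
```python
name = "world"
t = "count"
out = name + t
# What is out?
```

Trace:
`name = "world"` → name = 'world'
`t = "count"` → t = 'count'
`out = name + t` → out = 'worldcount'
So out = 'worldcount'

Answer: 'worldcount'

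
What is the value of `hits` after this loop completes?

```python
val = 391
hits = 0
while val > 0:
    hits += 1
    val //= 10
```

Count digits by repeated division by 10
`hits` takes the values: 0 → 1 → 2 → 3

Answer: 3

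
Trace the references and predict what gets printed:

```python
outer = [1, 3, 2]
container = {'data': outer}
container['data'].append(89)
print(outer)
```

Key concept: dict holds reference to list.
Step by step:
`outer = [1, 3, 2]` → outer = [1, 3, 2]
`container = {'data': outer}` → container = {'data': [1, 3, 2]}
`container['data'].append(89)` → outer = [1, 3, 2, 89]; container = {'data': [1, 3, 2, 89]}
`print(outer)` → prints [1, 3, 2, 89]

Answer: [1, 3, 2, 89]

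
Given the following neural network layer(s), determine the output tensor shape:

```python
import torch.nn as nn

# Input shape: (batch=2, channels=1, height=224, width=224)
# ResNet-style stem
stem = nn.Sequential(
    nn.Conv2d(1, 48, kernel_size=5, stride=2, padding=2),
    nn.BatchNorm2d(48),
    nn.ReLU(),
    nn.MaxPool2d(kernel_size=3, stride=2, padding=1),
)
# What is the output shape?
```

Input: (2, 1, 224, 224) -> after Conv2d 5x5 stride=2: (2, 48, 112, 112) -> Output: (2, 48, 56, 56)

Answer: (2, 48, 56, 56)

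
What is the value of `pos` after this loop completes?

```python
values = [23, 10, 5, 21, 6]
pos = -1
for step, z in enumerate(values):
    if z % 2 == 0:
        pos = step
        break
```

First even number index in [23, 10, 5, 21, 6]
`pos` takes the values: -1 → 1

Answer: 1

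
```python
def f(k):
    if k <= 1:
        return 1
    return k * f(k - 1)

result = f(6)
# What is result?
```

f(6) = 6 * 5 * 4 * 3 * 2 * 1 = 720

Answer: 720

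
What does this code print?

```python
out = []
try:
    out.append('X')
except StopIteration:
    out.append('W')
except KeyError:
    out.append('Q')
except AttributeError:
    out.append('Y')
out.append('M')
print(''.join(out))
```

Execution trace: 'X' (try body, no exception) → 'M' (after the try/except). Output: XM

Answer: XM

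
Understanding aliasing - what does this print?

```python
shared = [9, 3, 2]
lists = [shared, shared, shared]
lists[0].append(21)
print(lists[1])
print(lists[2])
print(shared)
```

Key concept: list of same reference.
Step by step:
`shared = [9, 3, 2]` → shared = [9, 3, 2]
`lists = [shared, shared, shared]` → lists = [[9, 3, 2], [9, 3, 2], [9, 3, 2]]
`lists[0].append(21)` → shared = [9, 3, 2, 21]; lists = [[9, 3, 2, 21], [9, 3, 2, 21], [9, 3, 2, 21]]
`print(lists[1])` → prints [9, 3, 2, 21]
`print(lists[2])` → prints [9, 3, 2, 21]
`print(shared)` → prints [9, 3, 2, 21]

Answer:
[9, 3, 2, 21]
[9, 3, 2, 21]
[9, 3, 2, 21]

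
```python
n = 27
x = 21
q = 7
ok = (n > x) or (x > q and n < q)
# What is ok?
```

Trace:
`n = 27` → n = 27
`x = 21` → x = 21
`q = 7` → q = 7
`ok = (n > x) or (x > q and n < q)` → ok = True
So ok = True

Answer: True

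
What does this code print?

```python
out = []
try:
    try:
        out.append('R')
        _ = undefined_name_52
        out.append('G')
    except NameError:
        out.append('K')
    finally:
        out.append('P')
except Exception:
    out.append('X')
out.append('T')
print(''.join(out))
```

Execution trace: 'R' (inner try body) → 'K' (inner except NameError) → 'P' (inner finally) → 'T' (after the try/except). Output: RKPT

Answer: RKPT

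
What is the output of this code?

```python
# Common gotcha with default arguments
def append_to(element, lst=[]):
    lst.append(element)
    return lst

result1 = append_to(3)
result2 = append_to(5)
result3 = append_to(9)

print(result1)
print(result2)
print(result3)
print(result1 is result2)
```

Key concept: mutable default argument gotcha.
Step by step:
`result1 = append_to(3)` → result1 = [3]
`result2 = append_to(5)` → result1 = [3, 5] (same object as result2); result2 = [3, 5] (same object as result1)
`result3 = append_to(9)` → result1 = [3, 5, 9] (same object as result2, result3); result2 = [3, 5, 9] (same object as result1, result3); result3 = [3, 5, 9] (same object as result1, result2)
`print(result1)` → prints [3, 5, 9]
`print(result2)` → prints [3, 5, 9]
`print(result3)` → prints [3, 5, 9]
`print(result1 is result2)` → prints True

Answer:
[3, 5, 9]
[3, 5, 9]
[3, 5, 9]
True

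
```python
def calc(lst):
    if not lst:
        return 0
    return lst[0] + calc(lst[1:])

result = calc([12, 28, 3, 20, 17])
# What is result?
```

12 + 28 + 3 + 20 + 17 + 0 = 80

Answer: 80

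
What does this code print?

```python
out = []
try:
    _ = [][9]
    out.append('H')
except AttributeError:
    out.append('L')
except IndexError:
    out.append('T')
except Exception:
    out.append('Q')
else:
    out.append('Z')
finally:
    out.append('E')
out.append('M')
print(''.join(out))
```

Execution trace: 'T' (except IndexError) → 'E' (finally) → 'M' (after the try/except). Output: TEM

Answer: TEM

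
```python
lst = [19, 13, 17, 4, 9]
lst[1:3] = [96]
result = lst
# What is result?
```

Trace:
`lst = [19, 13, 17, 4, 9]` → lst = [19, 13, 17, 4, 9]
`lst[1:3] = [96]` → lst = [19, 96, 4, 9]
`result = lst` → result = [19, 96, 4, 9]
So result = [19, 96, 4, 9]

Answer: [19, 96, 4, 9]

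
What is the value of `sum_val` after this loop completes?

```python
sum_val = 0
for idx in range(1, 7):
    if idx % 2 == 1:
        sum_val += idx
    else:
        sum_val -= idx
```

Add odd, subtract even
`sum_val` takes the values: 0 → 1 → -1 → 2 → -2 → 3 → -3

Answer: -3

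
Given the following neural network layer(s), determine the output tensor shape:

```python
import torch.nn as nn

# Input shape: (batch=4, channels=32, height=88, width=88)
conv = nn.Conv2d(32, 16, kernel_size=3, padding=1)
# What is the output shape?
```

Input: (4, 32, 88, 88) -> Output: (4, 16, 88, 88)

Answer: (4, 16, 88, 88)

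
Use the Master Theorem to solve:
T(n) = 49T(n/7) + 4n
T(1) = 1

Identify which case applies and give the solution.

a=49, b=7, f(n)=4n. log_7(49) = 2. Since c=1 < 2, Case 1 applies: T(n) = Θ(n^log_b(a)) = O(n^2).

Answer: O(n^2) - Case 1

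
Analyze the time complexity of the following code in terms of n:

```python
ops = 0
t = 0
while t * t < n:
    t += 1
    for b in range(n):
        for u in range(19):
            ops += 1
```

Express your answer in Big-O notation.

Each loop level contributes: √n × n × 1. Multiplying the contributions gives O(n√n).

Answer: O(n√n)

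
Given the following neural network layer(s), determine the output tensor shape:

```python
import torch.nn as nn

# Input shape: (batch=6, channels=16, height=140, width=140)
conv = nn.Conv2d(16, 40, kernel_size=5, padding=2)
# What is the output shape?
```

Input: (6, 16, 140, 140) -> Output: (6, 40, 140, 140)

Answer: (6, 40, 140, 140)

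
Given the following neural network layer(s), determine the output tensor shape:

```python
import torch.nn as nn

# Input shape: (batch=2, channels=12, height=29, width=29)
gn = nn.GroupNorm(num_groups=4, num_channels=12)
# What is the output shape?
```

Input: (2, 12, 29, 29) -> Output: (2, 12, 29, 29)

Answer: (2, 12, 29, 29)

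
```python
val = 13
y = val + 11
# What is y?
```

Trace:
`val = 13` → val = 13
`y = val + 11` → y = 24
So y = 24

Answer: 24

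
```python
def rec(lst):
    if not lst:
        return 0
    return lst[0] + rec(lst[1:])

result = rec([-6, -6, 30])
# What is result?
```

(-6) + (-6) + 30 + 0 = 18

Answer: 18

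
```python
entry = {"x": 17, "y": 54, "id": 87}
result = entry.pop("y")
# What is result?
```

Trace:
`entry = {"x": 17, "y": 54, "id": 87}` → entry = {'x': 17, 'y': 54, 'id': 87}
`result = entry.pop("y")` → entry = {'x': 17, 'id': 87}; result = 54
So result = 54

Answer: 54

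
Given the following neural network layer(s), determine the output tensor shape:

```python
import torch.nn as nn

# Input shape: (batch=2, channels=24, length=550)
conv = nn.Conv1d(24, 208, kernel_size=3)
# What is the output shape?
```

Input: (2, 24, 550) -> Output: (2, 208, 548)

Answer: (2, 208, 548)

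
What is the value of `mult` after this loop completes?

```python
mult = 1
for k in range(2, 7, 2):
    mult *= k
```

Product of even numbers 2 to 6
`mult` takes the values: 1 → 2 → 8 → 48

Answer: 48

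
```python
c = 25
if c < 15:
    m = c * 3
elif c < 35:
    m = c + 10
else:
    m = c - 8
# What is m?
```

Trace:
`c = 25` → c = 25
`if c < 15: ...` → c < 15 is False, c < 35 is True → m = 35
So m = 35

Answer: 35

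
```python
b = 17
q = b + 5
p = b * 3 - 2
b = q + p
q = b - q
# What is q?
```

Trace:
`b = 17` → b = 17
`q = b + 5` → q = 22
`p = b * 3 - 2` → p = 49
`b = q + p` → b = 71
`q = b - q` → q = 49
So q = 49

Answer: 49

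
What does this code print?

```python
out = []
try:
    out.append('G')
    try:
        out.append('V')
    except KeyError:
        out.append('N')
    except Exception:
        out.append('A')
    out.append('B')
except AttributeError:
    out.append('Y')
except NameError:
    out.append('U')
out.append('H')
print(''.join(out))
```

Execution trace: 'G' (try body) → 'V' (inner try body, no exception) → 'B' (try body, no exception) → 'H' (after the try/except). Output: GVBH

Answer: GVBH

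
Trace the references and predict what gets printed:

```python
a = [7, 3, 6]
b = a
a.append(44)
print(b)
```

Key concept: basic list aliasing.
Step by step:
`a = [7, 3, 6]` → a = [7, 3, 6]
`b = a` → b = [7, 3, 6] (same object as a)
`a.append(44)` → a = [7, 3, 6, 44] (same object as b); b = [7, 3, 6, 44] (same object as a)
`print(b)` → prints [7, 3, 6, 44]

Answer: [7, 3, 6, 44]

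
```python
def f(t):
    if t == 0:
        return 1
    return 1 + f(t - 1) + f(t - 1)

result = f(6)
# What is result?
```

f(t) = 1 + 2·f(t-1), f(0)=1. Closed form: (1+1)·2^6 - 1 = 127.

Answer: 127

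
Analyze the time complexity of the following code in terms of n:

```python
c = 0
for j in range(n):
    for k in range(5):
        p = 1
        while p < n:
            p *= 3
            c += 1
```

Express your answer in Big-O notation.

Each loop level contributes: n × 1 × log n. Multiplying the contributions gives O(n log n).

Answer: O(n log n)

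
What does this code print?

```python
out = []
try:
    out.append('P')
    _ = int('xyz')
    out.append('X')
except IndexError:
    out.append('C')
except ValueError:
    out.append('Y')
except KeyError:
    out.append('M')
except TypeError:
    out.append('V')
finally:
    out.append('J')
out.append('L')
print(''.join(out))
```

Execution trace: 'P' (try body) → 'Y' (except ValueError) → 'J' (finally) → 'L' (after the try/except). Output: PYJL

Answer: PYJL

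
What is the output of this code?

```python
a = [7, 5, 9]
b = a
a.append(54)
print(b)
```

Key concept: basic list aliasing.
Step by step:
`a = [7, 5, 9]` → a = [7, 5, 9]
`b = a` → b = [7, 5, 9] (same object as a)
`a.append(54)` → a = [7, 5, 9, 54] (same object as b); b = [7, 5, 9, 54] (same object as a)
`print(b)` → prints [7, 5, 9, 54]

Answer: [7, 5, 9, 54]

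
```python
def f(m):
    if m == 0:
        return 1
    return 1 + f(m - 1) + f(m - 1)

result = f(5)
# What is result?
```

f(m) = 1 + 2·f(m-1), f(0)=1. Closed form: (1+1)·2^5 - 1 = 63.

Answer: 63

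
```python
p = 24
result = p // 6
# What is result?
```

Trace:
`p = 24` → p = 24
`result = p // 6` → result = 4
So result = 4

Answer: 4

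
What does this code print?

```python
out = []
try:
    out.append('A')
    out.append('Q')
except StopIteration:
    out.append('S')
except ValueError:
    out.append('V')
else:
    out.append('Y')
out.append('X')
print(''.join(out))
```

Execution trace: 'A' (try body) → 'Q' (try body, no exception) → 'Y' (else) → 'X' (after the try/except). Output: AQYX

Answer: AQYX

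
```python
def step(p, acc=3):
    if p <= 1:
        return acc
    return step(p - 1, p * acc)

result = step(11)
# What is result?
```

Accumulator trace (n, acc): (11, 3) -> (10, 33) -> (9, 330) -> (8, 2970) -> (7, 23760) -> (6, 166320) -> (5, 997920) -> (4, 4989600) -> (3, 19958400) -> (2, 59875200) -> (1, 119750400) -> return 119750400

Answer: 119750400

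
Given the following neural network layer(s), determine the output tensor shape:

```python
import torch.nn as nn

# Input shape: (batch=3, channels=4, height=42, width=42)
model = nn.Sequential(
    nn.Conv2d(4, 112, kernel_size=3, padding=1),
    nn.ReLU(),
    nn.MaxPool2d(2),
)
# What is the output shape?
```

Input: (3, 4, 42, 42) -> after Conv2d: (3, 112, 42, 42) -> after ReLU: (3, 112, 42, 42) -> Output: (3, 112, 21, 21)

Answer: (3, 112, 21, 21)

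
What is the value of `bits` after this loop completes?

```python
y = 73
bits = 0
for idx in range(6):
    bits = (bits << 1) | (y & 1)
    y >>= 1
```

Reverse lowest 6 bits of 73
`bits` takes the values: 0 → 1 → 2 → 4 → 9 → 18 → 36

Answer: 36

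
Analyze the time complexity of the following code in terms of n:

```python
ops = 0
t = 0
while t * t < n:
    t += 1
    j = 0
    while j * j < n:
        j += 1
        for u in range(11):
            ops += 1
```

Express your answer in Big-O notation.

Each loop level contributes: √n × √n × 1. Multiplying the contributions gives O(n).

Answer: O(n)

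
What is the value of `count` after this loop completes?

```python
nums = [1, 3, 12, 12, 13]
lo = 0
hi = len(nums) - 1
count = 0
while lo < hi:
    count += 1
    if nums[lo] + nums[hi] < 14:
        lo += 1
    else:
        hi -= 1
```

Steps to find pair summing to 14
`count` takes the values: 0 → 1 → 2 → 3 → 4

Answer: 4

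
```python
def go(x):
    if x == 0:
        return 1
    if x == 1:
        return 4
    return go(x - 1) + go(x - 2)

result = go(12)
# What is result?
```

Build up from base cases: go(0)=1, go(1)=4, go(2)=5, go(3)=9, go(4)=14, go(5)=23, go(6)=37, ..., go(12)=665

Answer: 665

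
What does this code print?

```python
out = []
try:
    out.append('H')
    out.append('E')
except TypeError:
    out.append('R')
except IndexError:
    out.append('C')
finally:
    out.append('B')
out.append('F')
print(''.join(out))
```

Execution trace: 'H' (try body) → 'E' (try body, no exception) → 'B' (finally) → 'F' (after the try/except). Output: HEBF

Answer: HEBF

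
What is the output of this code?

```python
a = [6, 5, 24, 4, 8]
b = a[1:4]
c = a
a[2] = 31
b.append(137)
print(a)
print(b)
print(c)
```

Key concept: slice vs alias.
Step by step:
`a = [6, 5, 24, 4, 8]` → a = [6, 5, 24, 4, 8]
`b = a[1:4]` → b = [5, 24, 4]
`c = a` → c = [6, 5, 24, 4, 8] (same object as a)
`a[2] = 31` → a = [6, 5, 31, 4, 8] (same object as c); c = [6, 5, 31, 4, 8] (same object as a)
`b.append(137)` → b = [5, 24, 4, 137]
`print(a)` → prints [6, 5, 31, 4, 8]
`print(b)` → prints [5, 24, 4, 137]
`print(c)` → prints [6, 5, 31, 4, 8]

Answer:
[6, 5, 31, 4, 8]
[5, 24, 4, 137]
[6, 5, 31, 4, 8]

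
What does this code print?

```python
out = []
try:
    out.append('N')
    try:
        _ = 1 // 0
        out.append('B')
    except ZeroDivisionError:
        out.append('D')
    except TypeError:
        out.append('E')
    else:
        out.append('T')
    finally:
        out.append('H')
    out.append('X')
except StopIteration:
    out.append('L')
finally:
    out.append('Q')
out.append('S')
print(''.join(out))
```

Execution trace: 'N' (try body) → 'D' (inner except ZeroDivisionError) → 'H' (inner finally) → 'X' (try body, no exception) → 'Q' (finally) → 'S' (after the try/except). Output: NDHXQS

Answer: NDHXQS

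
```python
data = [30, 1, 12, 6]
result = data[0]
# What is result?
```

Trace:
`data = [30, 1, 12, 6]` → data = [30, 1, 12, 6]
`result = data[0]` → result = 30
So result = 30

Answer: 30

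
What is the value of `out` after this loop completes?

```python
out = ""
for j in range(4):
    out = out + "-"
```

Repeat '-' 4 times
`out` takes the values: "" → "-" → "--" → "---" → "----"

Answer: "----"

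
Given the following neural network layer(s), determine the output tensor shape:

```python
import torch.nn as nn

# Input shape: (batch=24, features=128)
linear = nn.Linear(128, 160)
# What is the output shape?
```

Input: (24, 128) -> Output: (24, 160)

Answer: (24, 160)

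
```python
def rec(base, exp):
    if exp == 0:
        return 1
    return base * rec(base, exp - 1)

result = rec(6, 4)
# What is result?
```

rec(6, 4) = 6 * 6 * 6 * 6 = 1296

Answer: 1296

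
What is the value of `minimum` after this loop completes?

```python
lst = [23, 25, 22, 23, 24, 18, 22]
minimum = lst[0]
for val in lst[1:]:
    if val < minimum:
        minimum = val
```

Minimum of [23, 25, 22, 23, 24, 18, 22]
`minimum` takes the values: 23 → 22 → 18

Answer: 18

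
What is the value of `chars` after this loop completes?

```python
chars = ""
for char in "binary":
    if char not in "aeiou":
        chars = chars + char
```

Remove vowels from 'binary'
`chars` takes the values: "" → "b" → "bn" → "bnr" → "bnry"

Answer: "bnry"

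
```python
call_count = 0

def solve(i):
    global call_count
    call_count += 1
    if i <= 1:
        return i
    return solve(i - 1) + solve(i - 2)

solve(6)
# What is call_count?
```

Calls(i) = 1 + Calls(i-1) + Calls(i-2); Calls(0)=Calls(1)=1. For i=6 this gives 25.

Answer: 25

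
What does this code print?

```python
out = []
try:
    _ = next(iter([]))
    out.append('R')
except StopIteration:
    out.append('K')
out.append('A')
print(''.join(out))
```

Execution trace: 'K' (except StopIteration) → 'A' (after the try/except). Output: KA

Answer: KA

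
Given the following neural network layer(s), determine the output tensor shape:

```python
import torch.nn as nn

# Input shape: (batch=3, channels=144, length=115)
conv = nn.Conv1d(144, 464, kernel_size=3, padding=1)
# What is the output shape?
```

Input: (3, 144, 115) -> Output: (3, 464, 115)

Answer: (3, 464, 115)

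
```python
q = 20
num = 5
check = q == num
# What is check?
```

Trace:
`q = 20` → q = 20
`num = 5` → num = 5
`check = q == num` → check = False
So check = False

Answer: False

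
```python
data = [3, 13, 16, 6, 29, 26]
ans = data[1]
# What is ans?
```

Trace:
`data = [3, 13, 16, 6, 29, 26]` → data = [3, 13, 16, 6, 29, 26]
`ans = data[1]` → ans = 13
So ans = 13

Answer: 13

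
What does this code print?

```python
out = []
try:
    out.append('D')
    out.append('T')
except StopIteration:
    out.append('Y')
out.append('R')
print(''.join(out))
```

Execution trace: 'D' (try body) → 'T' (try body, no exception) → 'R' (after the try/except). Output: DTR

Answer: DTR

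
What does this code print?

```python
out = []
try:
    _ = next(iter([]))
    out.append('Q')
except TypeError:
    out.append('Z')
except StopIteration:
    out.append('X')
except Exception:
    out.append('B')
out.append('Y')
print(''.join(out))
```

Execution trace: 'X' (except StopIteration) → 'Y' (after the try/except). Output: XY

Answer: XY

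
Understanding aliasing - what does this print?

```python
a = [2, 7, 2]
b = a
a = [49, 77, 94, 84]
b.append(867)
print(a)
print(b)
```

Key concept: rebinding vs mutation: a is rebound to a new list, b still points at the original.
Step by step:
`a = [2, 7, 2]` → a = [2, 7, 2]
`b = a` → b = [2, 7, 2] (same object as a)
`a = [49, 77, 94, 84]` → a = [49, 77, 94, 84]
`b.append(867)` → b = [2, 7, 2, 867]
`print(a)` → prints [49, 77, 94, 84]
`print(b)` → prints [2, 7, 2, 867]

Answer:
[49, 77, 94, 84]
[2, 7, 2, 867]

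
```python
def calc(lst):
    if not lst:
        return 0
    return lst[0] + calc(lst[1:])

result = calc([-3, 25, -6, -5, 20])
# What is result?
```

(-3) + 25 + (-6) + (-5) + 20 + 0 = 31

Answer: 31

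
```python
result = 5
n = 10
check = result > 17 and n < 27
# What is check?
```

Trace:
`result = 5` → result = 5
`n = 10` → n = 10
`check = result > 17 and n < 27` → check = False
So check = False

Answer: False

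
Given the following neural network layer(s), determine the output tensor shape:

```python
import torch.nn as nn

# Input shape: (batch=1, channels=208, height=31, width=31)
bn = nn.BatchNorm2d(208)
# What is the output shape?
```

Input: (1, 208, 31, 31) -> Output: (1, 208, 31, 31)

Answer: (1, 208, 31, 31)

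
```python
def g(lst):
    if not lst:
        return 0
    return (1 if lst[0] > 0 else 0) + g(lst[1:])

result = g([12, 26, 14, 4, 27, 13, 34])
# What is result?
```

Count of positive elements in [12, 26, 14, 4, 27, 13, 34] = 7

Answer: 7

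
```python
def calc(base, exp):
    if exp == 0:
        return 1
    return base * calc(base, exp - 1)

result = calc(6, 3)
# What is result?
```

calc(6, 3) = 6 * 6 * 6 = 216

Answer: 216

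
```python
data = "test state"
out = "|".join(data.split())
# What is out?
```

Trace:
`data = "test state"` → data = 'test state'
`out = "|".join(data.split())` → out = 'test|state'
So out = 'test|state'

Answer: 'test|state'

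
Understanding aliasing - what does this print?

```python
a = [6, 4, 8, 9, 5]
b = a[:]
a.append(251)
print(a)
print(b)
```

Key concept: slice [:] creates copy.
Step by step:
`a = [6, 4, 8, 9, 5]` → a = [6, 4, 8, 9, 5]
`b = a[:]` → b = [6, 4, 8, 9, 5]
`a.append(251)` → a = [6, 4, 8, 9, 5, 251]
`print(a)` → prints [6, 4, 8, 9, 5, 251]
`print(b)` → prints [6, 4, 8, 9, 5]

Answer:
[6, 4, 8, 9, 5, 251]
[6, 4, 8, 9, 5]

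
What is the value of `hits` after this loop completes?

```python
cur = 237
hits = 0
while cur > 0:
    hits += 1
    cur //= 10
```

Count digits by repeated division by 10
`hits` takes the values: 0 → 1 → 2 → 3

Answer: 3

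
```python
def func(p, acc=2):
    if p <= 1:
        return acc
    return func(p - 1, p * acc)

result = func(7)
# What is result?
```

Accumulator trace (n, acc): (7, 2) -> (6, 14) -> (5, 84) -> (4, 420) -> (3, 1680) -> (2, 5040) -> (1, 10080) -> return 10080

Answer: 10080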